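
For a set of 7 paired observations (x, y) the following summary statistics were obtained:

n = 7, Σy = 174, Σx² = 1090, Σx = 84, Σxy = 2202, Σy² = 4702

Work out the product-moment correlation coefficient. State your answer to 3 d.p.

0.648

r = (nΣxy − ΣxΣy) / √[(nΣx² − (Σx)²)(nΣy² − (Σy)²)]
Numerator: 7×2202 − 84×174 = 798
Denominator: √[(7630 − 7056)(32914 − 30276)] = √[574 × 2638] = 1230.5332
r = 798 / 1230.5332 ≈ 0.648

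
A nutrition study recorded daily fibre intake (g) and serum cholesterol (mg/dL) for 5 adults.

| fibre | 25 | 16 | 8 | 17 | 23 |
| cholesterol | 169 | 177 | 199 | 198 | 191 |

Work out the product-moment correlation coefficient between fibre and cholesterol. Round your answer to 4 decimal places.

n = 5, Σx = 89, Σy = 934, Σx² = 1763, Σy² = 175176, Σxy = 16408
nΣxy − ΣxΣy = 82040 − 83126 = -1086
nΣx² − (Σx)² = 8815 − 7921 = 894; nΣy² − (Σy)² = 875880 − 872356 = 3524
r = -1086 / √(894 × 3524) = -1086 / 1774.9524 ≈ -0.6118

-0.6118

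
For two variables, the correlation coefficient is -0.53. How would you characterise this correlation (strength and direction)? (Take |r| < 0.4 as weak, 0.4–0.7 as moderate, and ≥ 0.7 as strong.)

moderate negative

r = -0.53 < 0 so the relationship is negative.
|r| = 0.53, which falls in the moderate range.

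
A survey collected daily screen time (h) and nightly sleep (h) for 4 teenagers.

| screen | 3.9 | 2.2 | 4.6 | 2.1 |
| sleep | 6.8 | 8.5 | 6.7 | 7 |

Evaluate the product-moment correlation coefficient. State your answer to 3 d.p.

n = 4, Σx = 12.8, Σy = 29, Σx² = 45.62, Σy² = 212.38, Σxy = 90.74
nΣxy − ΣxΣy = 362.96 − 371.2 = -8.24
nΣx² − (Σx)² = 182.48 − 163.84 = 18.64; nΣy² − (Σy)² = 849.52 − 841 = 8.52
r = -8.24 / √(18.64 × 8.52) = -8.24 / 12.6021 ≈ -0.654

-0.654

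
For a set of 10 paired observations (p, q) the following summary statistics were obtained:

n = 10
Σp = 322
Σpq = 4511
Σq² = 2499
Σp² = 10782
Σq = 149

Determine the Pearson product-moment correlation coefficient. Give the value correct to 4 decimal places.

r = (nΣpq − ΣpΣq) / √[(nΣp² − (Σp)²)(nΣq² − (Σq)²)]
Numerator: 10×4511 − 322×149 = -2868
Denominator: √[(107820 − 103684)(24990 − 22201)] = √[4136 × 2789] = 3396.3663
r = -2868 / 3396.3663 ≈ -0.8444

-0.8444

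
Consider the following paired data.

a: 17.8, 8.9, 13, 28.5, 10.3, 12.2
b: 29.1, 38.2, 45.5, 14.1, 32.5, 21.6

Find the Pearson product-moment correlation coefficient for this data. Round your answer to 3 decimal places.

n = 6, Σa = 90.7, Σb = 181, Σa² = 1632.23, Σb² = 6097.92, Σab = 2449.58
nΣab − ΣaΣb = 14697.48 − 16416.7 = -1719.22
nΣa² − (Σa)² = 9793.38 − 8226.49 = 1566.89; nΣb² − (Σb)² = 36587.52 − 32761 = 3826.52
r = -1719.22 / √(1566.89 × 3826.52) = -1719.22 / 2448.6192 ≈ -0.702

-0.702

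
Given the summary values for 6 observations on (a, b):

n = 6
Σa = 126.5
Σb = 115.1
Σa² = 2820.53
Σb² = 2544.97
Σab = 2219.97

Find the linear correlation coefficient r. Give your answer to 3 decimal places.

-0.909

r = (nΣab − ΣaΣb) / √[(nΣa² − (Σa)²)(nΣb² − (Σb)²)]
Numerator: 6×2219.97 − 126.5×115.1 = -1240.33
Denominator: √[(16923.18 − 16002.25)(15269.82 − 13248.01)] = √[920.93 × 2021.81] = 1364.5312
r = -1240.33 / 1364.5312 ≈ -0.909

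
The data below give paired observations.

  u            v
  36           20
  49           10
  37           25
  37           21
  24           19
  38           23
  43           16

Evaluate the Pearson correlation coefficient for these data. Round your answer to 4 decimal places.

n = 7, Σu = 264, Σv = 134, Σu² = 10304, Σv² = 2712, Σuv = 4930
nΣuv − ΣuΣv = 34510 − 35376 = -866
nΣu² − (Σu)² = 72128 − 69696 = 2432; nΣv² − (Σv)² = 18984 − 17956 = 1028
r = -866 / √(2432 × 1028) = -866 / 1581.1692 ≈ -0.5477

-0.5477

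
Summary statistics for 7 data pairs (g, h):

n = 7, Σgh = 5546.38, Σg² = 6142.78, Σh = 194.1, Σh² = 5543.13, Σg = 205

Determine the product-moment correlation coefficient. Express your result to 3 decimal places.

r = (nΣgh − ΣgΣh) / √[(nΣg² − (Σg)²)(nΣh² − (Σh)²)]
Numerator: 7×5546.38 − 205×194.1 = -965.84
Denominator: √[(42999.46 − 42025)(38801.91 − 37674.81)] = √[974.46 × 1127.1] = 1048.0047
r = -965.84 / 1048.0047 ≈ -0.922

-0.922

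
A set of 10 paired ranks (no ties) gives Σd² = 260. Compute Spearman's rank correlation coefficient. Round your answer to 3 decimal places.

-0.576

ρ = 1 − 6Σd² / [n(n²−1)] = 1 − 6×260 / (10×99)
  = 1 − 1560/990 = 1 − 1.5758 ≈ -0.576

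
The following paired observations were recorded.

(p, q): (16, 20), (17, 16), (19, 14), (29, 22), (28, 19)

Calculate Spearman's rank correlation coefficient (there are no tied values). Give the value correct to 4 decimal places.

0.3000

Rank p: 1, 2, 3, 5, 4
Rank q: 4, 2, 1, 5, 3
d = rank(p) − rank(q): -3, 0, 2, 0, 1; Σd² = 14
ρ = 1 − 6Σd² / [n(n²−1)] = 1 − 6×14 / (5×24) = 1 − 84/120 ≈ 0.3000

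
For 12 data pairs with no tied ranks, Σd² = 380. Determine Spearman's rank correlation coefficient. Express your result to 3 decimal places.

ρ = 1 − 6Σd² / [n(n²−1)] = 1 − 6×380 / (12×143)
  = 1 − 2280/1716 = 1 − 1.3287 ≈ -0.329

-0.329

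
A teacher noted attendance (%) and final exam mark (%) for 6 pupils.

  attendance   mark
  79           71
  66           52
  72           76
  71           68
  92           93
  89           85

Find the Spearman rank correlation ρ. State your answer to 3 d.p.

0.943

Rank attendance: 4, 1, 3, 2, 6, 5
Rank mark: 3, 1, 4, 2, 6, 5
d = rank(attendance) − rank(mark): 1, 0, -1, 0, 0, 0; Σd² = 2
ρ = 1 − 6Σd² / [n(n²−1)] = 1 − 6×2 / (6×35) = 1 − 12/210 ≈ 0.943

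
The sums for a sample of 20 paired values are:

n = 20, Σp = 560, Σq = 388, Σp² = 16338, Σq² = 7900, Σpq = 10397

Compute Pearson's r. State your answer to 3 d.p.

r = (nΣpq − ΣpΣq) / √[(nΣp² − (Σp)²)(nΣq² − (Σq)²)]
Numerator: 20×10397 − 560×388 = -9340
Denominator: √[(326760 − 313600)(158000 − 150544)] = √[13160 × 7456] = 9905.6025
r = -9340 / 9905.6025 ≈ -0.943

-0.943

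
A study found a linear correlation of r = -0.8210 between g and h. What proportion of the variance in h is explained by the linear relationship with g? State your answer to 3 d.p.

r² = (-0.8210)² = 0.674

0.674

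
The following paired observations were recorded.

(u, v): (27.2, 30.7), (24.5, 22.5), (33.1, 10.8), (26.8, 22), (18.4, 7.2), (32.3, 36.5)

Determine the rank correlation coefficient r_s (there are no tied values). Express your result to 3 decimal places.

Rank u: 4, 2, 6, 3, 1, 5
Rank v: 5, 4, 2, 3, 1, 6
d = rank(u) − rank(v): -1, -2, 4, 0, 0, -1; Σd² = 22
ρ = 1 − 6Σd² / [n(n²−1)] = 1 − 6×22 / (6×35) = 1 − 132/210 ≈ 0.371

0.371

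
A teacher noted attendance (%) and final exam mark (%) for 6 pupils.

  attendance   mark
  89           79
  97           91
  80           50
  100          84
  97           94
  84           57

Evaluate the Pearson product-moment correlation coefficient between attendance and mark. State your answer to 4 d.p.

0.9278

n = 6, Σx = 547, Σy = 455, Σx² = 50195, Σy² = 36163, Σxy = 42164
nΣxy − ΣxΣy = 252984 − 248885 = 4099
nΣx² − (Σx)² = 301170 − 299209 = 1961; nΣy² − (Σy)² = 216978 − 207025 = 9953
r = 4099 / √(1961 × 9953) = 4099 / 4417.8992 ≈ 0.9278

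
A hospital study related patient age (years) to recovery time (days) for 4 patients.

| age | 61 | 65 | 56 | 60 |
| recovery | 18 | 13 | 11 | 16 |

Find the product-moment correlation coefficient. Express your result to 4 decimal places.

n = 4, Σx = 242, Σy = 58, Σx² = 14682, Σy² = 870, Σxy = 3519
nΣxy − ΣxΣy = 14076 − 14036 = 40
nΣx² − (Σx)² = 58728 − 58564 = 164; nΣy² − (Σy)² = 3480 − 3364 = 116
r = 40 / √(164 × 116) = 40 / 137.9275 ≈ 0.2900

0.2900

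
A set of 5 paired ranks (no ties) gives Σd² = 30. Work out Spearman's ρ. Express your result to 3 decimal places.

ρ = 1 − 6Σd² / [n(n²−1)] = 1 − 6×30 / (5×24)
  = 1 − 180/120 = 1 − 1.5000 ≈ -0.500

-0.500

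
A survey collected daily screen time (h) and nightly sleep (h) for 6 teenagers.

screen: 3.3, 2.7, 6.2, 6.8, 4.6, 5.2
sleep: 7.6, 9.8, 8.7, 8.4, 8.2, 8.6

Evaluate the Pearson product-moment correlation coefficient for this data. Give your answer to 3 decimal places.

-0.206

n = 6, Σx = 28.8, Σy = 51.3, Σx² = 151.06, Σy² = 441.25, Σxy = 245.04
nΣxy − ΣxΣy = 1470.24 − 1477.44 = -7.2
nΣx² − (Σx)² = 906.36 − 829.44 = 76.92; nΣy² − (Σy)² = 2647.5 − 2631.69 = 15.81
r = -7.2 / √(76.92 × 15.81) = -7.2 / 34.8727 ≈ -0.206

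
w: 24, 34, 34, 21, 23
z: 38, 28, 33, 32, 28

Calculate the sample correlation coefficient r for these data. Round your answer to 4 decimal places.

n = 5, Σw = 136, Σz = 159, Σw² = 3858, Σz² = 5125, Σwz = 4302
nΣwz − ΣwΣz = 21510 − 21624 = -114
nΣw² − (Σw)² = 19290 − 18496 = 794; nΣz² − (Σz)² = 25625 − 25281 = 344
r = -114 / √(794 × 344) = -114 / 522.6241 ≈ -0.2181

-0.2181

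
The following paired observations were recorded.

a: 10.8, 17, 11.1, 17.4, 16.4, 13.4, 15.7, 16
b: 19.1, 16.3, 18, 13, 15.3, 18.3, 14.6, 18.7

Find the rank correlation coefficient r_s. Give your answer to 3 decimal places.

Rank a: 1, 7, 2, 8, 6, 3, 4, 5
Rank b: 8, 4, 5, 1, 3, 6, 2, 7
d = rank(a) − rank(b): -7, 3, -3, 7, 3, -3, 2, -2; Σd² = 142
ρ = 1 − 6Σd² / [n(n²−1)] = 1 − 6×142 / (8×63) = 1 − 852/504 ≈ -0.690

-0.690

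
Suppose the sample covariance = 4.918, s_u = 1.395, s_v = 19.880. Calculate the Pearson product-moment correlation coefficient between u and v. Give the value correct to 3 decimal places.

r = Cov(u,v) / (s_u · s_v) = 4.918 / (1.395 × 19.880)
  = 4.918 / 27.7326 ≈ 0.177

0.177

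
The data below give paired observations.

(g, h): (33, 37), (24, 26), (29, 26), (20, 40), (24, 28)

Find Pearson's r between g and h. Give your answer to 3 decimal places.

-0.082

n = 5, Σg = 130, Σh = 157, Σg² = 3482, Σh² = 5105, Σgh = 4071
nΣgh − ΣgΣh = 20355 − 20410 = -55
nΣg² − (Σg)² = 17410 − 16900 = 510; nΣh² − (Σh)² = 25525 − 24649 = 876
r = -55 / √(510 × 876) = -55 / 668.4011 ≈ -0.082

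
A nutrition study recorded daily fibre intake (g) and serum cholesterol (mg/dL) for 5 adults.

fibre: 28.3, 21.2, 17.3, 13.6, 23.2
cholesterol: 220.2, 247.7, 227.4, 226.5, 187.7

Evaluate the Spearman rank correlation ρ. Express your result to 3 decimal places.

Rank fibre: 5, 3, 2, 1, 4
Rank cholesterol: 2, 5, 4, 3, 1
d = rank(fibre) − rank(cholesterol): 3, -2, -2, -2, 3; Σd² = 30
ρ = 1 − 6Σd² / [n(n²−1)] = 1 − 6×30 / (5×24) = 1 − 180/120 ≈ -0.500

-0.500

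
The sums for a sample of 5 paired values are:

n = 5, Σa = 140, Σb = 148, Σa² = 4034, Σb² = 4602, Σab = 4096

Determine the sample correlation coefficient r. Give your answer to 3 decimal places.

-0.302

r = (nΣab − ΣaΣb) / √[(nΣa² − (Σa)²)(nΣb² − (Σb)²)]
Numerator: 5×4096 − 140×148 = -240
Denominator: √[(20170 − 19600)(23010 − 21904)] = √[570 × 1106] = 793.9899
r = -240 / 793.9899 ≈ -0.302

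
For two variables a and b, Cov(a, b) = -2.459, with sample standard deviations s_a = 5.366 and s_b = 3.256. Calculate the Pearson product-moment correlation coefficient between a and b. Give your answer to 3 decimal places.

-0.141

r = Cov(a,b) / (s_a · s_b) = -2.459 / (5.366 × 3.256)
  = -2.459 / 17.4717 ≈ -0.141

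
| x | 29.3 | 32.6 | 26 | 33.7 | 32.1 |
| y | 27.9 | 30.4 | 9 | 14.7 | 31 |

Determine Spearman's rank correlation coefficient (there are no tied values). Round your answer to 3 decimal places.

Rank x: 2, 4, 1, 5, 3
Rank y: 3, 4, 1, 2, 5
d = rank(x) − rank(y): -1, 0, 0, 3, -2; Σd² = 14
ρ = 1 − 6Σd² / [n(n²−1)] = 1 − 6×14 / (5×24) = 1 − 84/120 ≈ 0.300

0.300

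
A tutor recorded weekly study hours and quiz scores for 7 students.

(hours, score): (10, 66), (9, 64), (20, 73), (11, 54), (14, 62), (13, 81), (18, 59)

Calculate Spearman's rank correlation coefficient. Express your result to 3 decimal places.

0.071

Rank hours: 2, 1, 7, 3, 5, 4, 6
Rank score: 5, 4, 6, 1, 3, 7, 2
d = rank(hours) − rank(score): -3, -3, 1, 2, 2, -3, 4; Σd² = 52
ρ = 1 − 6Σd² / [n(n²−1)] = 1 − 6×52 / (7×48) = 1 − 312/336 ≈ 0.071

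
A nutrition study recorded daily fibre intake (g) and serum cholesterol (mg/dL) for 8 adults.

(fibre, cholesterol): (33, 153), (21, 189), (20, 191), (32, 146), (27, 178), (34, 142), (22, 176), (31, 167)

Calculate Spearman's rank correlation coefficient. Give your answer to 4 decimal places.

Rank fibre: 7, 2, 1, 6, 4, 8, 3, 5
Rank cholesterol: 3, 7, 8, 2, 6, 1, 5, 4
d = rank(fibre) − rank(cholesterol): 4, -5, -7, 4, -2, 7, -2, 1; Σd² = 164
ρ = 1 − 6Σd² / [n(n²−1)] = 1 − 6×164 / (8×63) = 1 − 984/504 ≈ -0.9524

-0.9524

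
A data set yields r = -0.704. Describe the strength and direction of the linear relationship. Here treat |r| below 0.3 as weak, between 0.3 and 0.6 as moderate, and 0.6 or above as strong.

r = -0.704 < 0 so the relationship is negative.
|r| = 0.704, which falls in the strong range.

strong negative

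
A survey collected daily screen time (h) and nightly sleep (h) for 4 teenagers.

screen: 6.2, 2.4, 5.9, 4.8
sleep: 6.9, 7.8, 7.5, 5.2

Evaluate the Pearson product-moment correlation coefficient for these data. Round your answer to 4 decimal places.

n = 4, Σx = 19.3, Σy = 27.4, Σx² = 102.05, Σy² = 191.74, Σxy = 130.71
nΣxy − ΣxΣy = 522.84 − 528.82 = -5.98
nΣx² − (Σx)² = 408.2 − 372.49 = 35.71; nΣy² − (Σy)² = 766.96 − 750.76 = 16.2
r = -5.98 / √(35.71 × 16.2) = -5.98 / 24.0521 ≈ -0.2486

-0.2486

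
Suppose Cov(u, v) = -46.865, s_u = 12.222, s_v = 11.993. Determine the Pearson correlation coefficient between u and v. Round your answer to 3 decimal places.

-0.320

r = Cov(u,v) / (s_u · s_v) = -46.865 / (12.222 × 11.993)
  = -46.865 / 146.5784 ≈ -0.320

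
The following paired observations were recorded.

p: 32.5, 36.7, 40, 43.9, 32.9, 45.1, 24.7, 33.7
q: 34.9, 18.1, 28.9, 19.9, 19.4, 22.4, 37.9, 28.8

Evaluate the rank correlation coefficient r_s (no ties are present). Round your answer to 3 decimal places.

Rank p: 2, 5, 6, 7, 3, 8, 1, 4
Rank q: 7, 1, 6, 3, 2, 4, 8, 5
d = rank(p) − rank(q): -5, 4, 0, 4, 1, 4, -7, -1; Σd² = 124
ρ = 1 − 6Σd² / [n(n²−1)] = 1 − 6×124 / (8×63) = 1 − 744/504 ≈ -0.476

-0.476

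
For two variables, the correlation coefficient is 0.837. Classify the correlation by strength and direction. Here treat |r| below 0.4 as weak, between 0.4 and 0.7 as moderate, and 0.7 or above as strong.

strong positive

r = 0.837 > 0 so the relationship is positive.
|r| = 0.837, which falls in the strong range.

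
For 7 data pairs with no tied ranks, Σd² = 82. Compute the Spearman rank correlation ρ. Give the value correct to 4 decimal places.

ρ = 1 − 6Σd² / [n(n²−1)] = 1 − 6×82 / (7×48)
  = 1 − 492/336 = 1 − 1.46429 ≈ -0.4643

-0.4643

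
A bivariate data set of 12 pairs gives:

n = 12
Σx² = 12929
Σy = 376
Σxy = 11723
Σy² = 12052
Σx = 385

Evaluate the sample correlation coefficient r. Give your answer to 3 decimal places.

-0.861

r = (nΣxy − ΣxΣy) / √[(nΣx² − (Σx)²)(nΣy² − (Σy)²)]
Numerator: 12×11723 − 385×376 = -4084
Denominator: √[(155148 − 148225)(144624 − 141376)] = √[6923 × 3248] = 4741.9304
r = -4084 / 4741.9304 ≈ -0.861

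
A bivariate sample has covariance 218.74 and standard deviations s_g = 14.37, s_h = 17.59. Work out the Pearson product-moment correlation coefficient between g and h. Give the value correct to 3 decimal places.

0.865

r = Cov(g,h) / (s_g · s_h) = 218.74 / (14.37 × 17.59)
  = 218.74 / 252.7683 ≈ 0.865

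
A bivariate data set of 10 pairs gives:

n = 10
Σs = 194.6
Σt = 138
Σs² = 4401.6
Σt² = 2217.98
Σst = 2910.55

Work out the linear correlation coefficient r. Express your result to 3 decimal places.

r = (nΣst − ΣsΣt) / √[(nΣs² − (Σs)²)(nΣt² − (Σt)²)]
Numerator: 10×2910.55 − 194.6×138 = 2250.7
Denominator: √[(44016 − 37869.16)(22179.8 − 19044)] = √[6146.84 × 3135.8] = 4390.3600
r = 2250.7 / 4390.3600 ≈ 0.513

0.513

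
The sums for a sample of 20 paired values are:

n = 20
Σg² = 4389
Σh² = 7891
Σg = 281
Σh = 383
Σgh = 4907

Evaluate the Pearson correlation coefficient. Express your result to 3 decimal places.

-0.957

r = (nΣgh − ΣgΣh) / √[(nΣg² − (Σg)²)(nΣh² − (Σh)²)]
Numerator: 20×4907 − 281×383 = -9483
Denominator: √[(87780 − 78961)(157820 − 146689)] = √[8819 × 11131] = 9907.7893
r = -9483 / 9907.7893 ≈ -0.957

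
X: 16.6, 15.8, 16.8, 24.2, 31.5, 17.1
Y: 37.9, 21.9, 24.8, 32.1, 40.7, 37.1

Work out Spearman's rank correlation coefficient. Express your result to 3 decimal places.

0.600

Rank X: 2, 1, 3, 5, 6, 4
Rank Y: 5, 1, 2, 3, 6, 4
d = rank(X) − rank(Y): -3, 0, 1, 2, 0, 0; Σd² = 14
ρ = 1 − 6Σd² / [n(n²−1)] = 1 − 6×14 / (6×35) = 1 − 84/210 ≈ 0.600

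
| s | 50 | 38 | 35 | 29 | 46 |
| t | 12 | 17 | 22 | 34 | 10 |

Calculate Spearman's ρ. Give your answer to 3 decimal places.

Rank s: 5, 3, 2, 1, 4
Rank t: 2, 3, 4, 5, 1
d = rank(s) − rank(t): 3, 0, -2, -4, 3; Σd² = 38
ρ = 1 − 6Σd² / [n(n²−1)] = 1 − 6×38 / (5×24) = 1 − 228/120 ≈ -0.900

-0.900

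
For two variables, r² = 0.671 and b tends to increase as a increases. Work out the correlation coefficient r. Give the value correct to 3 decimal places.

0.819

|r| = √0.671 = 0.819
The association is positive, so r = 0.819.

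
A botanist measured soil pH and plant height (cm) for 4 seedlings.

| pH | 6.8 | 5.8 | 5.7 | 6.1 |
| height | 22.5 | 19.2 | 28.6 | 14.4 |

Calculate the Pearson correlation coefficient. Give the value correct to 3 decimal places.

n = 4, Σx = 24.4, Σy = 84.7, Σx² = 149.58, Σy² = 1900.21, Σxy = 515.22
nΣxy − ΣxΣy = 2060.88 − 2066.68 = -5.8
nΣx² − (Σx)² = 598.32 − 595.36 = 2.96; nΣy² − (Σy)² = 7600.84 − 7174.09 = 426.75
r = -5.8 / √(2.96 × 426.75) = -5.8 / 35.5412 ≈ -0.163

-0.163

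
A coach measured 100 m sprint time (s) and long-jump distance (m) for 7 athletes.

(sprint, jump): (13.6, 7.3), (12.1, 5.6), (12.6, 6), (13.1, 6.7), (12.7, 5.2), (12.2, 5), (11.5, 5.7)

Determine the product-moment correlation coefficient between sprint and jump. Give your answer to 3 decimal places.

n = 7, Σx = 87.8, Σy = 41.5, Σx² = 1104.12, Σy² = 250.07, Σxy = 523
nΣxy − ΣxΣy = 3661 − 3643.7 = 17.3
nΣx² − (Σx)² = 7728.84 − 7708.84 = 20; nΣy² − (Σy)² = 1750.49 − 1722.25 = 28.24
r = 17.3 / √(20 × 28.24) = 17.3 / 23.7655 ≈ 0.728

0.728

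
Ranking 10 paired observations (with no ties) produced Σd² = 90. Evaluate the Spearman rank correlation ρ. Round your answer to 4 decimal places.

ρ = 1 − 6Σd² / [n(n²−1)] = 1 − 6×90 / (10×99)
  = 1 − 540/990 = 1 − 0.54545 ≈ 0.4545

0.4545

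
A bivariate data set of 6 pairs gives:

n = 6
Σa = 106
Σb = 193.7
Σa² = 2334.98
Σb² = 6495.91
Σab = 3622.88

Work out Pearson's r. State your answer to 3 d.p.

r = (nΣab − ΣaΣb) / √[(nΣa² − (Σa)²)(nΣb² − (Σb)²)]
Numerator: 6×3622.88 − 106×193.7 = 1205.08
Denominator: √[(14009.88 − 11236)(38975.46 − 37519.69)] = √[2773.88 × 1455.77] = 2009.5102
r = 1205.08 / 2009.5102 ≈ 0.600

0.600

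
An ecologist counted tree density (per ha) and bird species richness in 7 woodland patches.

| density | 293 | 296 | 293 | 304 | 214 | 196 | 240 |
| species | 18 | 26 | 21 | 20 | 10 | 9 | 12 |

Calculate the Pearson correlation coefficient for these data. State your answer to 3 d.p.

n = 7, Σx = 1836, Σy = 116, Σx² = 493542, Σy² = 2166, Σxy = 31987
nΣxy − ΣxΣy = 223909 − 212976 = 10933
nΣx² − (Σx)² = 3454794 − 3370896 = 83898; nΣy² − (Σy)² = 15162 − 13456 = 1706
r = 10933 / √(83898 × 1706) = 10933 / 11963.6946 ≈ 0.914

0.914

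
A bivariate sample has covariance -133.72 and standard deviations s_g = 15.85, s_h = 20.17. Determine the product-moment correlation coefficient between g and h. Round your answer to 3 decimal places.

-0.418

r = Cov(g,h) / (s_g · s_h) = -133.72 / (15.85 × 20.17)
  = -133.72 / 319.6945 ≈ -0.418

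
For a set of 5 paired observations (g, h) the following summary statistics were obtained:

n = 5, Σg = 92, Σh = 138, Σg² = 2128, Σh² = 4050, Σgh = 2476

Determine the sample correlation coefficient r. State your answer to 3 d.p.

-0.195

r = (nΣgh − ΣgΣh) / √[(nΣg² − (Σg)²)(nΣh² − (Σh)²)]
Numerator: 5×2476 − 92×138 = -316
Denominator: √[(10640 − 8464)(20250 − 19044)] = √[2176 × 1206] = 1619.9556
r = -316 / 1619.9556 ≈ -0.195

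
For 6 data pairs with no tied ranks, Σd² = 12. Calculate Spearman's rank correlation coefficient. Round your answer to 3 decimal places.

ρ = 1 − 6Σd² / [n(n²−1)] = 1 − 6×12 / (6×35)
  = 1 − 72/210 = 1 − 0.3429 ≈ 0.657

0.657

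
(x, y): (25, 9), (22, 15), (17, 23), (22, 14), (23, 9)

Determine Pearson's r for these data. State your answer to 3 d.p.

n = 5, Σx = 109, Σy = 70, Σx² = 2411, Σy² = 1112, Σxy = 1461
nΣxy − ΣxΣy = 7305 − 7630 = -325
nΣx² − (Σx)² = 12055 − 11881 = 174; nΣy² − (Σy)² = 5560 − 4900 = 660
r = -325 / √(174 × 660) = -325 / 338.8805 ≈ -0.959

-0.959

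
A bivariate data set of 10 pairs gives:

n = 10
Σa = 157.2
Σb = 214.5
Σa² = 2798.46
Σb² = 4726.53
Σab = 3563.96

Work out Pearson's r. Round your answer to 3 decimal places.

0.947

r = (nΣab − ΣaΣb) / √[(nΣa² − (Σa)²)(nΣb² − (Σb)²)]
Numerator: 10×3563.96 − 157.2×214.5 = 1920.2
Denominator: √[(27984.6 − 24711.84)(47265.3 − 46010.25)] = √[3272.76 × 1255.05] = 2026.6913
r = 1920.2 / 2026.6913 ≈ 0.947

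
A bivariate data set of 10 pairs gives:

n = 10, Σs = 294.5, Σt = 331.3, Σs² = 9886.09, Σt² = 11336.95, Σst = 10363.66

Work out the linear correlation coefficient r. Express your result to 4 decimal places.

r = (nΣst − ΣsΣt) / √[(nΣs² − (Σs)²)(nΣt² − (Σt)²)]
Numerator: 10×10363.66 − 294.5×331.3 = 6068.75
Denominator: √[(98860.9 − 86730.25)(113369.5 − 109759.69)] = √[12130.65 × 3609.81] = 6617.3516
r = 6068.75 / 6617.3516 ≈ 0.9171

0.9171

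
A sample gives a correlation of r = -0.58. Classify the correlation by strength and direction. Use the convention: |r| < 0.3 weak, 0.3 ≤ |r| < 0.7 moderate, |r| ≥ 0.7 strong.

r = -0.58 < 0 so the relationship is negative.
|r| = 0.58, which falls in the moderate range.

moderate negative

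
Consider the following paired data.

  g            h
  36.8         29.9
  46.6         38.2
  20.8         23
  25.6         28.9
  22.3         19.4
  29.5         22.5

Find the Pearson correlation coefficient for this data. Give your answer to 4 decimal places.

0.8802

n = 6, Σg = 181.6, Σh = 161.9, Σg² = 5981.34, Σh² = 4600.07, Σgh = 5195.05
nΣgh − ΣgΣh = 31170.3 − 29401.04 = 1769.26
nΣg² − (Σg)² = 35888.04 − 32978.56 = 2909.48; nΣh² − (Σh)² = 27600.42 − 26211.61 = 1388.81
r = 1769.26 / √(2909.48 × 1388.81) = 1769.26 / 2010.1530 ≈ 0.8802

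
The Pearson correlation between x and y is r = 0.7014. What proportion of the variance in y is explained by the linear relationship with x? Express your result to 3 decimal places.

0.492

r² = (0.7014)² = 0.492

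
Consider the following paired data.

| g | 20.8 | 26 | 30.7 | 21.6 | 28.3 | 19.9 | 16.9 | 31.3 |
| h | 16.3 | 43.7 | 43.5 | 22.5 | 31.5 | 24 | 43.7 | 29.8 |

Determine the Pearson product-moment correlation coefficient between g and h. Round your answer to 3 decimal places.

n = 8, Σg = 195.5, Σh = 255, Σg² = 4979.89, Σh² = 8939.86, Σgh = 6337.01
nΣgh − ΣgΣh = 50696.08 − 49852.5 = 843.58
nΣg² − (Σg)² = 39839.12 − 38220.25 = 1618.87; nΣh² − (Σh)² = 71518.88 − 65025 = 6493.88
r = 843.58 / √(1618.87 × 6493.88) = 843.58 / 3242.3367 ≈ 0.260

0.260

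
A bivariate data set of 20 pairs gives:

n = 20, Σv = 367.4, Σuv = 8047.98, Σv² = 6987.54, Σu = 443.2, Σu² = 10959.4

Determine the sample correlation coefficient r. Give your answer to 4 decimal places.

r = (nΣuv − ΣuΣv) / √[(nΣu² − (Σu)²)(nΣv² − (Σv)²)]
Numerator: 20×8047.98 − 443.2×367.4 = -1872.08
Denominator: √[(219188 − 196426.24)(139750.8 − 134982.76)] = √[22761.76 × 4768.04] = 10417.7244
r = -1872.08 / 10417.7244 ≈ -0.1797

-0.1797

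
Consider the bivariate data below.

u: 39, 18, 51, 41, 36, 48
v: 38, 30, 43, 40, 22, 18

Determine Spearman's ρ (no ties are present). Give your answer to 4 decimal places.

0.3714

Rank u: 3, 1, 6, 4, 2, 5
Rank v: 4, 3, 6, 5, 2, 1
d = rank(u) − rank(v): -1, -2, 0, -1, 0, 4; Σd² = 22
ρ = 1 − 6Σd² / [n(n²−1)] = 1 − 6×22 / (6×35) = 1 − 132/210 ≈ 0.3714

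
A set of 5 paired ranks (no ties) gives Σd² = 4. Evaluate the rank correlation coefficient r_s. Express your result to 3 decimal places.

0.800

ρ = 1 − 6Σd² / [n(n²−1)] = 1 − 6×4 / (5×24)
  = 1 − 24/120 = 1 − 0.2000 ≈ 0.800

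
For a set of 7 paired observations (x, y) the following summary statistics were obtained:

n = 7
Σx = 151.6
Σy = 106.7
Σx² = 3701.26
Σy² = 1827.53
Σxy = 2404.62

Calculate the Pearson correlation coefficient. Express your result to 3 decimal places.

r = (nΣxy − ΣxΣy) / √[(nΣx² − (Σx)²)(nΣy² − (Σy)²)]
Numerator: 7×2404.62 − 151.6×106.7 = 656.62
Denominator: √[(25908.82 − 22982.56)(12792.71 − 11384.89)] = √[2926.26 × 1407.82] = 2029.6914
r = 656.62 / 2029.6914 ≈ 0.324

0.324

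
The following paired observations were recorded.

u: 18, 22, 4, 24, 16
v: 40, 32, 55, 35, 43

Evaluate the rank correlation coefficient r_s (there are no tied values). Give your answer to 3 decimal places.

-0.900

Rank u: 3, 4, 1, 5, 2
Rank v: 3, 1, 5, 2, 4
d = rank(u) − rank(v): 0, 3, -4, 3, -2; Σd² = 38
ρ = 1 − 6Σd² / [n(n²−1)] = 1 − 6×38 / (5×24) = 1 − 228/120 ≈ -0.900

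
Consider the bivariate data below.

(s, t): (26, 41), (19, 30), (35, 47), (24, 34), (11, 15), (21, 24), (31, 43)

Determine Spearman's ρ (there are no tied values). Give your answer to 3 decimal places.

0.964

Rank s: 5, 2, 7, 4, 1, 3, 6
Rank t: 5, 3, 7, 4, 1, 2, 6
d = rank(s) − rank(t): 0, -1, 0, 0, 0, 1, 0; Σd² = 2
ρ = 1 − 6Σd² / [n(n²−1)] = 1 − 6×2 / (7×48) = 1 − 12/336 ≈ 0.964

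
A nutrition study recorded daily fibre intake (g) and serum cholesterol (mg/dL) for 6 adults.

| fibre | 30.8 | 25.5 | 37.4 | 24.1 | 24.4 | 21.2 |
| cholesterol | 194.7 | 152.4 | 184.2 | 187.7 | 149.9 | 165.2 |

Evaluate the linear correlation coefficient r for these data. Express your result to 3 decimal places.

0.521

n = 6, Σx = 163.4, Σy = 1034.1, Σx² = 4623.26, Σy² = 180055.83, Σxy = 28455.41
nΣxy − ΣxΣy = 170732.46 − 168971.94 = 1760.52
nΣx² − (Σx)² = 27739.56 − 26699.56 = 1040; nΣy² − (Σy)² = 1080334.98 − 1069362.81 = 10972.17
r = 1760.52 / √(1040 × 10972.17) = 1760.52 / 3378.0256 ≈ 0.521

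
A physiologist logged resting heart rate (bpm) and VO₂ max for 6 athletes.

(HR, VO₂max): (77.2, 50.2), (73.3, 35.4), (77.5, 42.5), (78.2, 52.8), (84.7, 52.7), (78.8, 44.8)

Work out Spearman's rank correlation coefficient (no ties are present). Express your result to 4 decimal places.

0.6000

Rank HR: 2, 1, 3, 4, 6, 5
Rank VO₂max: 4, 1, 2, 6, 5, 3
d = rank(HR) − rank(VO₂max): -2, 0, 1, -2, 1, 2; Σd² = 14
ρ = 1 − 6Σd² / [n(n²−1)] = 1 − 6×14 / (6×35) = 1 − 84/210 ≈ 0.6000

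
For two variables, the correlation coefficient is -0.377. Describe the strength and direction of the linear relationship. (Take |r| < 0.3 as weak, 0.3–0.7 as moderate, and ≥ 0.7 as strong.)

moderate negative

r = -0.377 < 0 so the relationship is negative.
|r| = 0.377, which falls in the moderate range.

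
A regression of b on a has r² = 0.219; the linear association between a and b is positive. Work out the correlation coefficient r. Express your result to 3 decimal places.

0.468

|r| = √0.219 = 0.468
The association is positive, so r = 0.468.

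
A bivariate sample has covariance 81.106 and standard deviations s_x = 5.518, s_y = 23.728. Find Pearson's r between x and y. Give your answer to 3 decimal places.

r = Cov(x,y) / (s_x · s_y) = 81.106 / (5.518 × 23.728)
  = 81.106 / 130.9311 ≈ 0.619

0.619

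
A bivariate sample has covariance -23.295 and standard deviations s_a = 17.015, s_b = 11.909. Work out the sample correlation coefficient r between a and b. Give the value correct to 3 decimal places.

-0.115

r = Cov(a,b) / (s_a · s_b) = -23.295 / (17.015 × 11.909)
  = -23.295 / 202.6316 ≈ -0.115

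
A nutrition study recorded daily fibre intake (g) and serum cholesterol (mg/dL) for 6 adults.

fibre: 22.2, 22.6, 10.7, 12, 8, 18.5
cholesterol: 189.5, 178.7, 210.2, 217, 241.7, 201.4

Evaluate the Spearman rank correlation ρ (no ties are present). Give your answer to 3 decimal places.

Rank fibre: 5, 6, 2, 3, 1, 4
Rank cholesterol: 2, 1, 4, 5, 6, 3
d = rank(fibre) − rank(cholesterol): 3, 5, -2, -2, -5, 1; Σd² = 68
ρ = 1 − 6Σd² / [n(n²−1)] = 1 − 6×68 / (6×35) = 1 − 408/210 ≈ -0.943

-0.943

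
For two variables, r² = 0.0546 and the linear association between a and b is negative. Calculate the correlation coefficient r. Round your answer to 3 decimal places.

-0.234

|r| = √0.0546 = 0.234
The association is negative, so r = −0.234.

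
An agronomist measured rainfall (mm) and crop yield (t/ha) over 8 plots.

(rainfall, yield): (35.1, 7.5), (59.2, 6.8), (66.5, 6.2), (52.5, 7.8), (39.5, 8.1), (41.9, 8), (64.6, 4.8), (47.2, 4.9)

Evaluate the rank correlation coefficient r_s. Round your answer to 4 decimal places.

Rank rainfall: 1, 6, 8, 5, 2, 3, 7, 4
Rank yield: 5, 4, 3, 6, 8, 7, 1, 2
d = rank(rainfall) − rank(yield): -4, 2, 5, -1, -6, -4, 6, 2; Σd² = 138
ρ = 1 − 6Σd² / [n(n²−1)] = 1 − 6×138 / (8×63) = 1 − 828/504 ≈ -0.6429

-0.6429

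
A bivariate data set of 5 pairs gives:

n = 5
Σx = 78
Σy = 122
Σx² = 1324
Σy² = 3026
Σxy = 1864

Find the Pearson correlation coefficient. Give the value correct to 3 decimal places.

-0.540

r = (nΣxy − ΣxΣy) / √[(nΣx² − (Σx)²)(nΣy² − (Σy)²)]
Numerator: 5×1864 − 78×122 = -196
Denominator: √[(6620 − 6084)(15130 − 14884)] = √[536 × 246] = 363.1198
r = -196 / 363.1198 ≈ -0.540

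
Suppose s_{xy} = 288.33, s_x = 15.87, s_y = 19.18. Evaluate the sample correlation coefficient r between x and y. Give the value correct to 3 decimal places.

r = Cov(x,y) / (s_x · s_y) = 288.33 / (15.87 × 19.18)
  = 288.33 / 304.3866 ≈ 0.947

0.947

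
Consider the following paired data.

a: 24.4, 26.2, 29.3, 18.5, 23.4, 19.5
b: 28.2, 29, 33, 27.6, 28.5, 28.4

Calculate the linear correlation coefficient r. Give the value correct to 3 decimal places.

n = 6, Σa = 141.3, Σb = 174.7, Σa² = 3410.35, Σb² = 5105.81, Σab = 4146.08
nΣab − ΣaΣb = 24876.48 − 24685.11 = 191.37
nΣa² − (Σa)² = 20462.1 − 19965.69 = 496.41; nΣb² − (Σb)² = 30634.86 − 30520.09 = 114.77
r = 191.37 / √(496.41 × 114.77) = 191.37 / 238.6901 ≈ 0.802

0.802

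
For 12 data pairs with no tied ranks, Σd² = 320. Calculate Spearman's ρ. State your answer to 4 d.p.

-0.1189

ρ = 1 − 6Σd² / [n(n²−1)] = 1 − 6×320 / (12×143)
  = 1 − 1920/1716 = 1 − 1.11888 ≈ -0.1189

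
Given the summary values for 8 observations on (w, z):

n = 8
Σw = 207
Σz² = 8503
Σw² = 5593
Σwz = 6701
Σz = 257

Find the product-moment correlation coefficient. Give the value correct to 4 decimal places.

0.2114

r = (nΣwz − ΣwΣz) / √[(nΣw² − (Σw)²)(nΣz² − (Σz)²)]
Numerator: 8×6701 − 207×257 = 409
Denominator: √[(44744 − 42849)(68024 − 66049)] = √[1895 × 1975] = 1934.5865
r = 409 / 1934.5865 ≈ 0.2114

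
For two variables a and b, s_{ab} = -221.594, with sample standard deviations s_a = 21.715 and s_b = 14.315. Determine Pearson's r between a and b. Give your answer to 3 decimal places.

r = Cov(a,b) / (s_a · s_b) = -221.594 / (21.715 × 14.315)
  = -221.594 / 310.8502 ≈ -0.713

-0.713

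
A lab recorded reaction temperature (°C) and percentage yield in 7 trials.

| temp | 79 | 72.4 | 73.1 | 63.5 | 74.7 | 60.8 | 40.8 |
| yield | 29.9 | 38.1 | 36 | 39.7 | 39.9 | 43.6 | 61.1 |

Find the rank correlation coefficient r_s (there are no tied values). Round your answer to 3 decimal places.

-0.786

Rank temp: 7, 4, 5, 3, 6, 2, 1
Rank yield: 1, 3, 2, 4, 5, 6, 7
d = rank(temp) − rank(yield): 6, 1, 3, -1, 1, -4, -6; Σd² = 100
ρ = 1 − 6Σd² / [n(n²−1)] = 1 − 6×100 / (7×48) = 1 − 600/336 ≈ -0.786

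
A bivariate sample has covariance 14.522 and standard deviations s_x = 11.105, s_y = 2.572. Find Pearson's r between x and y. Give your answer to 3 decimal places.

r = Cov(x,y) / (s_x · s_y) = 14.522 / (11.105 × 2.572)
  = 14.522 / 28.5621 ≈ 0.508

0.508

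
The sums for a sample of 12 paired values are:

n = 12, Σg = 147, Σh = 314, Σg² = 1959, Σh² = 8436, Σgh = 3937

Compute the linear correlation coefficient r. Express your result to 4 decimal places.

0.4854

r = (nΣgh − ΣgΣh) / √[(nΣg² − (Σg)²)(nΣh² − (Σh)²)]
Numerator: 12×3937 − 147×314 = 1086
Denominator: √[(23508 − 21609)(101232 − 98596)] = √[1899 × 2636] = 2237.3565
r = 1086 / 2237.3565 ≈ 0.4854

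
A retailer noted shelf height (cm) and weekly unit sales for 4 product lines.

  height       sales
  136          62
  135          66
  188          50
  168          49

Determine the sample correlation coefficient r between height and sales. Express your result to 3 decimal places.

n = 4, Σx = 627, Σy = 227, Σx² = 100289, Σy² = 13101, Σxy = 34974
nΣxy − ΣxΣy = 139896 − 142329 = -2433
nΣx² − (Σx)² = 401156 − 393129 = 8027; nΣy² − (Σy)² = 52404 − 51529 = 875
r = -2433 / √(8027 × 875) = -2433 / 2650.2123 ≈ -0.918

-0.918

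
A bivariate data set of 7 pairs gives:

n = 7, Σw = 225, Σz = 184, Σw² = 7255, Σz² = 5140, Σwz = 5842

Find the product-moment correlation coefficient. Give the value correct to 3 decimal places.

-0.868

r = (nΣwz − ΣwΣz) / √[(nΣw² − (Σw)²)(nΣz² − (Σz)²)]
Numerator: 7×5842 − 225×184 = -506
Denominator: √[(50785 − 50625)(35980 − 33856)] = √[160 × 2124] = 582.9580
r = -506 / 582.9580 ≈ -0.868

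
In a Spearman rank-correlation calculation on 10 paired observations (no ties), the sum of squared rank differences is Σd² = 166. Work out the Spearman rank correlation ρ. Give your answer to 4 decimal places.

-0.0061

ρ = 1 − 6Σd² / [n(n²−1)] = 1 − 6×166 / (10×99)
  = 1 − 996/990 = 1 − 1.00606 ≈ -0.0061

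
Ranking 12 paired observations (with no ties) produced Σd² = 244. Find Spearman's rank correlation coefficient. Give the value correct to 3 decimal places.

ρ = 1 − 6Σd² / [n(n²−1)] = 1 − 6×244 / (12×143)
  = 1 − 1464/1716 = 1 − 0.8531 ≈ 0.147

0.147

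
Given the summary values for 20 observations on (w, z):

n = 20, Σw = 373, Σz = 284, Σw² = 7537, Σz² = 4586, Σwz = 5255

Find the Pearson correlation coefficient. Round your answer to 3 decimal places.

-0.073

r = (nΣwz − ΣwΣz) / √[(nΣw² − (Σw)²)(nΣz² − (Σz)²)]
Numerator: 20×5255 − 373×284 = -832
Denominator: √[(150740 − 139129)(91720 − 80656)] = √[11611 × 11064] = 11334.2006
r = -832 / 11334.2006 ≈ -0.073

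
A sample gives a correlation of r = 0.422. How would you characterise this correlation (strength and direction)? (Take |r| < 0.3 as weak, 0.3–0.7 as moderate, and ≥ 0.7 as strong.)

moderate positive

r = 0.422 > 0 so the relationship is positive.
|r| = 0.422, which falls in the moderate range.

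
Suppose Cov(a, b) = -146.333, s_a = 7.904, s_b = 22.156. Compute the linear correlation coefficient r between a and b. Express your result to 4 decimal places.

-0.8356

r = Cov(a,b) / (s_a · s_b) = -146.333 / (7.904 × 22.156)
  = -146.333 / 175.1210 ≈ -0.8356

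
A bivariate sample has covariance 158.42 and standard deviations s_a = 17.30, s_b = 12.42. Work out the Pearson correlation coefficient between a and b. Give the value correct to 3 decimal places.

0.737

r = Cov(a,b) / (s_a · s_b) = 158.42 / (17.30 × 12.42)
  = 158.42 / 214.8660 ≈ 0.737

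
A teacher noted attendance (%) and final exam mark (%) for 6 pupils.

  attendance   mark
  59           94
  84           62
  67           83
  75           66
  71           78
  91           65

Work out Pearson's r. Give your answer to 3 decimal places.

n = 6, Σx = 447, Σy = 448, Σx² = 33973, Σy² = 34234, Σxy = 32718
nΣxy − ΣxΣy = 196308 − 200256 = -3948
nΣx² − (Σx)² = 203838 − 199809 = 4029; nΣy² − (Σy)² = 205404 − 200704 = 4700
r = -3948 / √(4029 × 4700) = -3948 / 4351.5859 ≈ -0.907

-0.907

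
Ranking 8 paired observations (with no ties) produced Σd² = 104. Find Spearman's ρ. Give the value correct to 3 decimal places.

ρ = 1 − 6Σd² / [n(n²−1)] = 1 − 6×104 / (8×63)
  = 1 − 624/504 = 1 − 1.2381 ≈ -0.238

-0.238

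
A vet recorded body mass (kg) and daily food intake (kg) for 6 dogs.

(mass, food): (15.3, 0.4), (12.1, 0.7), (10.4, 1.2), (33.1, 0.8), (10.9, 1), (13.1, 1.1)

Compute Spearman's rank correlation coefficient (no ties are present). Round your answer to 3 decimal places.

Rank mass: 5, 3, 1, 6, 2, 4
Rank food: 1, 2, 6, 3, 4, 5
d = rank(mass) − rank(food): 4, 1, -5, 3, -2, -1; Σd² = 56
ρ = 1 − 6Σd² / [n(n²−1)] = 1 − 6×56 / (6×35) = 1 − 336/210 ≈ -0.600

-0.600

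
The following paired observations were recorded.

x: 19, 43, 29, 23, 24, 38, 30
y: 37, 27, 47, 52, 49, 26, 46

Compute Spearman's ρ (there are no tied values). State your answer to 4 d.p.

Rank x: 1, 7, 4, 2, 3, 6, 5
Rank y: 3, 2, 5, 7, 6, 1, 4
d = rank(x) − rank(y): -2, 5, -1, -5, -3, 5, 1; Σd² = 90
ρ = 1 − 6Σd² / [n(n²−1)] = 1 − 6×90 / (7×48) = 1 − 540/336 ≈ -0.6071

-0.6071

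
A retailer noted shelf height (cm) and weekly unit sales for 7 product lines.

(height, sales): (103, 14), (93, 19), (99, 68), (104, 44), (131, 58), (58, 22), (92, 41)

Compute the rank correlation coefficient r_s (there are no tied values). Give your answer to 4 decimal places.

Rank height: 5, 3, 4, 6, 7, 1, 2
Rank sales: 1, 2, 7, 5, 6, 3, 4
d = rank(height) − rank(sales): 4, 1, -3, 1, 1, -2, -2; Σd² = 36
ρ = 1 − 6Σd² / [n(n²−1)] = 1 − 6×36 / (7×48) = 1 − 216/336 ≈ 0.3571

0.3571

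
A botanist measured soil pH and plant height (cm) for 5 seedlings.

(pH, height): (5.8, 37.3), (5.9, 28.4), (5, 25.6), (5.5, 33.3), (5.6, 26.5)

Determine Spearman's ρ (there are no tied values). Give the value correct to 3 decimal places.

0.500

Rank pH: 4, 5, 1, 2, 3
Rank height: 5, 3, 1, 4, 2
d = rank(pH) − rank(height): -1, 2, 0, -2, 1; Σd² = 10
ρ = 1 − 6Σd² / [n(n²−1)] = 1 − 6×10 / (5×24) = 1 − 60/120 ≈ 0.500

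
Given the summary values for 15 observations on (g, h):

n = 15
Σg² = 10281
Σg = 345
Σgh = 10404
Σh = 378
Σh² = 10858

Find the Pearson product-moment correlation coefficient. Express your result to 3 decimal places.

0.967

r = (nΣgh − ΣgΣh) / √[(nΣg² − (Σg)²)(nΣh² − (Σh)²)]
Numerator: 15×10404 − 345×378 = 25650
Denominator: √[(154215 − 119025)(162870 − 142884)] = √[35190 × 19986] = 26519.9423
r = 25650 / 26519.9423 ≈ 0.967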